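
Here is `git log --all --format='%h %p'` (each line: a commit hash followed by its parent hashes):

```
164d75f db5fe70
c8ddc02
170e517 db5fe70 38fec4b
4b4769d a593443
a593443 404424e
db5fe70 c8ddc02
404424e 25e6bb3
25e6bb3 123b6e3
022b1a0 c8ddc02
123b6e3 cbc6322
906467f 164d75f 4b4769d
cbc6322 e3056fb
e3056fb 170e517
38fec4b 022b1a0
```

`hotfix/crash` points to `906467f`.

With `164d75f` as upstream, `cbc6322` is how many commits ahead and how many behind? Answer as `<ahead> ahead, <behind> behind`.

5 ahead, 1 behind

Reachable from cbc6322: {022b1a0, 170e517, 38fec4b, c8ddc02, cbc6322, db5fe70, e3056fb}.
Reachable from 164d75f: {164d75f, c8ddc02, db5fe70}.
Only in cbc6322's history (ahead): {022b1a0, 170e517, 38fec4b, cbc6322, e3056fb} — 5.
Only in 164d75f's history (behind): {164d75f} — 1.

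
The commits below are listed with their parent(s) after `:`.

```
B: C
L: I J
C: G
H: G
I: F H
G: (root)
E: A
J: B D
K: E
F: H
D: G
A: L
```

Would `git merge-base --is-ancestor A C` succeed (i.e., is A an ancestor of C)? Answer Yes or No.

Ancestors of C: {C, G}.
A is not in that set, so it is not an ancestor of C.

No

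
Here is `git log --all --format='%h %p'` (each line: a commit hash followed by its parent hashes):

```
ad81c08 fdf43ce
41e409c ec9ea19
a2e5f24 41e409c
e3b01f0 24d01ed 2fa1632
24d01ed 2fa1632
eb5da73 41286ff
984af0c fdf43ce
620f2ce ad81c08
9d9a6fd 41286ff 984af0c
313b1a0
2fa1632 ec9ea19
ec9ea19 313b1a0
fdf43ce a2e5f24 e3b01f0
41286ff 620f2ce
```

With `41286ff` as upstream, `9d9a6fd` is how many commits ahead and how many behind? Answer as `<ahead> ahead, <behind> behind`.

2 ahead, 0 behind

Reachable from 9d9a6fd: {24d01ed, 2fa1632, 313b1a0, 41286ff, 41e409c, 620f2ce, 984af0c, 9d9a6fd, a2e5f24, ad81c08, e3b01f0, ec9ea19, fdf43ce}.
Reachable from 41286ff: {24d01ed, 2fa1632, 313b1a0, 41286ff, 41e409c, 620f2ce, a2e5f24, ad81c08, e3b01f0, ec9ea19, fdf43ce}.
Only in 9d9a6fd's history (ahead): {984af0c, 9d9a6fd} — 2.
Only in 41286ff's history (behind): {} — 0.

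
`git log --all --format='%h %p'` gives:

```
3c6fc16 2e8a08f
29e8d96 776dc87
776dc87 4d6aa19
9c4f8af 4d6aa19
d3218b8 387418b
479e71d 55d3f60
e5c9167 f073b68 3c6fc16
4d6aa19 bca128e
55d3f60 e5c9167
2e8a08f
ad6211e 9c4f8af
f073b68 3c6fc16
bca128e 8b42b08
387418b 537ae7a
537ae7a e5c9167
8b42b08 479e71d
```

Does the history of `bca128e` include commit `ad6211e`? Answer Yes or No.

No

Ancestors of bca128e: {2e8a08f, 3c6fc16, 479e71d, 55d3f60, 8b42b08, bca128e, e5c9167, f073b68}.
ad6211e is not in that set, so it is not an ancestor of bca128e.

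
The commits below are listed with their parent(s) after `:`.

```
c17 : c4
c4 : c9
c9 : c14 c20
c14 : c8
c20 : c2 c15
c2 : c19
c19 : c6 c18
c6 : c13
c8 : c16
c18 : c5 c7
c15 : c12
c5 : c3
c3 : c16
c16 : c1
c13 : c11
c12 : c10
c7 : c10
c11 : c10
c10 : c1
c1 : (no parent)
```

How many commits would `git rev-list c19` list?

Walking parent pointers from c19: reachable set = {c1, c10, c11, c13, c16, c18, c19, c3, c5, c6, c7}.
That is 11 commits.

11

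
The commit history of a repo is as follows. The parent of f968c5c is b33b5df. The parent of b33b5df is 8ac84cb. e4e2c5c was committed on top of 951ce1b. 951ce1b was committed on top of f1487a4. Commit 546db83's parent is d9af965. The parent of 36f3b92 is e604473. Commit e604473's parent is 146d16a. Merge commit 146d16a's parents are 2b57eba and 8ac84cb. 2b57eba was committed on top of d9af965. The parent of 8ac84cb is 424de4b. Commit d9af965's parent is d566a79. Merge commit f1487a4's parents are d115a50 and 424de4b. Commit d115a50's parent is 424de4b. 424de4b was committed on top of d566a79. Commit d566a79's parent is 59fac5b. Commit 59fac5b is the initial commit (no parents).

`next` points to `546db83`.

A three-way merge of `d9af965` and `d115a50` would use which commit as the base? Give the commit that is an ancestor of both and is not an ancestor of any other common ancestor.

Ancestors of d9af965: {59fac5b, d566a79, d9af965}.
Ancestors of d115a50: {424de4b, 59fac5b, d115a50, d566a79}.
Common ancestors: {59fac5b, d566a79}.
Among these, d566a79 is not an ancestor of any other common ancestor — it is the merge base.

d566a79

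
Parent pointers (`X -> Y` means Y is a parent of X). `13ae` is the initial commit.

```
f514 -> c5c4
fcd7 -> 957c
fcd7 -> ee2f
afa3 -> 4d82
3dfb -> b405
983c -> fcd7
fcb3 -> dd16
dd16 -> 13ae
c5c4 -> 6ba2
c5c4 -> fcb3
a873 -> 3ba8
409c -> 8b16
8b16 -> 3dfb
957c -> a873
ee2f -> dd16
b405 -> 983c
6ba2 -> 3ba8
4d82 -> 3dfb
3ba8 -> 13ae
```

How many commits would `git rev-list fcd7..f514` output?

Reachable from f514: {13ae, 3ba8, 6ba2, c5c4, dd16, f514, fcb3}.
Reachable from fcd7: {13ae, 3ba8, 957c, a873, dd16, ee2f, fcd7}.
In f514's history but not fcd7's: {6ba2, c5c4, f514, fcb3} — 4 commits.

4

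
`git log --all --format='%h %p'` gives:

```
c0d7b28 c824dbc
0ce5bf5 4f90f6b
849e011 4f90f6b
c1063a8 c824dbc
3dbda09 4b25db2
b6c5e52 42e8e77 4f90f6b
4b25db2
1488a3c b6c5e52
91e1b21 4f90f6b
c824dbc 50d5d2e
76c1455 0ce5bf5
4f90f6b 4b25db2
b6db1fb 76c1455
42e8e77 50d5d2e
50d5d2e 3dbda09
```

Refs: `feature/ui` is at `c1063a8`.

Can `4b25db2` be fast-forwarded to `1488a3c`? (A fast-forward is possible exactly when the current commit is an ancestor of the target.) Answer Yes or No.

A fast-forward from 4b25db2 to 1488a3c is possible iff 4b25db2 is an ancestor of 1488a3c.
Ancestors of 1488a3c: {1488a3c, 3dbda09, 42e8e77, 4b25db2, 4f90f6b, 50d5d2e, b6c5e52}.
4b25db2 is among them, so fast-forward is possible.

Yes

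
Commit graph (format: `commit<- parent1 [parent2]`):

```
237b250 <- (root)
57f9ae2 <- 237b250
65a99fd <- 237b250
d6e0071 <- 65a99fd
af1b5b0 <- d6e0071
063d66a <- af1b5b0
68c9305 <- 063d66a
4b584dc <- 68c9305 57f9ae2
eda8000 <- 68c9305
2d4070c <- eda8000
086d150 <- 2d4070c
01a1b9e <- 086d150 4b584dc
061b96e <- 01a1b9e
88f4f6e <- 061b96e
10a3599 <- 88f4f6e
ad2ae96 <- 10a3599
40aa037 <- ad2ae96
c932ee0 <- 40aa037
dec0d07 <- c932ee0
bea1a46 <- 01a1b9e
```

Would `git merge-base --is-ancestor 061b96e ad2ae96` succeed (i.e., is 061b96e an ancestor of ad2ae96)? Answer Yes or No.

Yes

Ancestors of ad2ae96 (commits reachable by following parents): {01a1b9e, 061b96e, 063d66a, 086d150, 10a3599, 237b250, 2d4070c, 4b584dc, 57f9ae2, 65a99fd, 68c9305, 88f4f6e, ad2ae96, af1b5b0, d6e0071, eda8000}.
061b96e is in that set, so it is an ancestor of ad2ae96.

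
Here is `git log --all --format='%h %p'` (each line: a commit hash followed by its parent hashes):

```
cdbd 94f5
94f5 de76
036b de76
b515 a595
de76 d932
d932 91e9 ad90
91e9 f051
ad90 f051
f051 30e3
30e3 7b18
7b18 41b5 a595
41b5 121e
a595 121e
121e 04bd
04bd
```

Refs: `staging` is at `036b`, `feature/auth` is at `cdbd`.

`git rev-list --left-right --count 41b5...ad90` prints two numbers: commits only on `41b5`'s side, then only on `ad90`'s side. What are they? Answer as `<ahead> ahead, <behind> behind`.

Reachable from 41b5: {04bd, 121e, 41b5}.
Reachable from ad90: {04bd, 121e, 30e3, 41b5, 7b18, a595, ad90, f051}.
Only in 41b5's history (ahead): {} — 0.
Only in ad90's history (behind): {30e3, 7b18, a595, ad90, f051} — 5.

0 ahead, 5 behind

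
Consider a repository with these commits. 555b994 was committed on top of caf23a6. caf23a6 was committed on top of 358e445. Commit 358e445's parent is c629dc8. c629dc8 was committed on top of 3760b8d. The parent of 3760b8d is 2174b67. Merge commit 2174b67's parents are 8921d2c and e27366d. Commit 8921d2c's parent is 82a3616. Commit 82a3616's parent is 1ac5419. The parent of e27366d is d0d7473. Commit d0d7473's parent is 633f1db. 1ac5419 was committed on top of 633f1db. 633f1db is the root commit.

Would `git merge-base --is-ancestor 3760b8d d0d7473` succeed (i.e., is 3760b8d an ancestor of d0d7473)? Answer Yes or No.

No

Ancestors of d0d7473: {633f1db, d0d7473}.
3760b8d is not in that set, so it is not an ancestor of d0d7473.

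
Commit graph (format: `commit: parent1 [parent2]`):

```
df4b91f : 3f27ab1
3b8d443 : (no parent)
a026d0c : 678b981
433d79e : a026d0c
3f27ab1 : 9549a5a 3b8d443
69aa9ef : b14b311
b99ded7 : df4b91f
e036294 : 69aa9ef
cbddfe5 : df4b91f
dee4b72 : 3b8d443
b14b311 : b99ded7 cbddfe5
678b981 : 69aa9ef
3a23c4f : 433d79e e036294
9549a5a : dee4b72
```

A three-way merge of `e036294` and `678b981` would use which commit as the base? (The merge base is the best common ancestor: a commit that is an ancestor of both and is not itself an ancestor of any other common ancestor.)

Ancestors of e036294: {3b8d443, 3f27ab1, 69aa9ef, 9549a5a, b14b311, b99ded7, cbddfe5, dee4b72, df4b91f, e036294}.
Ancestors of 678b981: {3b8d443, 3f27ab1, 678b981, 69aa9ef, 9549a5a, b14b311, b99ded7, cbddfe5, dee4b72, df4b91f}.
Common ancestors: {3b8d443, 3f27ab1, 69aa9ef, 9549a5a, b14b311, b99ded7, cbddfe5, dee4b72, df4b91f}.
Among these, 69aa9ef is not an ancestor of any other common ancestor — it is the merge base.

69aa9ef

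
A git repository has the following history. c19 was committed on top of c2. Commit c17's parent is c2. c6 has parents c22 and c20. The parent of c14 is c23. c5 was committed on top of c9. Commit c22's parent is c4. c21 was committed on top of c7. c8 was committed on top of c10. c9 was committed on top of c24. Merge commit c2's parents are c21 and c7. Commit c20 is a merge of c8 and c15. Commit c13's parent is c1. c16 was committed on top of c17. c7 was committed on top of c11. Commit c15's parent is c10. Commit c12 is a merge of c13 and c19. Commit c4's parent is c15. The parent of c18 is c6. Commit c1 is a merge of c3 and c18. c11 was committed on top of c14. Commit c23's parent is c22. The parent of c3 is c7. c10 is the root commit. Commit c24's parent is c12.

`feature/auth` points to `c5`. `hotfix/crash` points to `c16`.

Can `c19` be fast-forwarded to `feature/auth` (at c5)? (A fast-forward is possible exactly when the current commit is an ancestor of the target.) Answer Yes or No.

A fast-forward from c19 to c5 is possible iff c19 is an ancestor of c5.
Ancestors of c5: {c1, c10, c11, c12, c13, c14, c15, c18, c19, c2, c20, c21, c22, c23, c24, c3, c4, c5, c6, c7, c8, c9}.
c19 is among them, so fast-forward is possible.

Yes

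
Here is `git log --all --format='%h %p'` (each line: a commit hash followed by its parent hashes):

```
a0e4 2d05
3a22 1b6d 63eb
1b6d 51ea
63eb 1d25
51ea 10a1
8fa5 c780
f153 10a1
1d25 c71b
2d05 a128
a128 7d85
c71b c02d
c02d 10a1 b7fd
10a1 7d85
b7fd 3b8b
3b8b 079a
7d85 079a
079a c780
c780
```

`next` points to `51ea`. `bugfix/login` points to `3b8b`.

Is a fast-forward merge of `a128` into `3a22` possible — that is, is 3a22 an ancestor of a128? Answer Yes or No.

A fast-forward from 3a22 to a128 is possible iff 3a22 is an ancestor of a128.
Ancestors of a128: {079a, 7d85, a128, c780}.
3a22 is not among them, so fast-forward is not possible.

No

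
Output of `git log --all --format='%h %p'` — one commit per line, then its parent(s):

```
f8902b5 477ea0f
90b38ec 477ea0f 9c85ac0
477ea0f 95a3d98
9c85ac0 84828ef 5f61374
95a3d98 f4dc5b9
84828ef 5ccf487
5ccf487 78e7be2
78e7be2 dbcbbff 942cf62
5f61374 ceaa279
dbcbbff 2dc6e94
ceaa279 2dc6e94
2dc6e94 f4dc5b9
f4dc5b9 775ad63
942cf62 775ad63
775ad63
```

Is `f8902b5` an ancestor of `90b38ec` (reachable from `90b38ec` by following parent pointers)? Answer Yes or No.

No

Ancestors of 90b38ec: {2dc6e94, 477ea0f, 5ccf487, 5f61374, 775ad63, 78e7be2, 84828ef, 90b38ec, 942cf62, 95a3d98, 9c85ac0, ceaa279, dbcbbff, f4dc5b9}.
f8902b5 is not in that set, so it is not an ancestor of 90b38ec.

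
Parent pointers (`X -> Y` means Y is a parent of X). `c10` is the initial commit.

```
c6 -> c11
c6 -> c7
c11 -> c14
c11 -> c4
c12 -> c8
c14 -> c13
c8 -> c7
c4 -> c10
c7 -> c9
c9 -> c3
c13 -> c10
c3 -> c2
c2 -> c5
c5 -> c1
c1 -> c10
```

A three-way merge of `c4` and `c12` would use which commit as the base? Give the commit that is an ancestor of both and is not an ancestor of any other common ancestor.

c10

Ancestors of c4: {c10, c4}.
Ancestors of c12: {c1, c10, c12, c2, c3, c5, c7, c8, c9}.
Common ancestors: {c10}.
The only common ancestor is c10, so it is the merge base.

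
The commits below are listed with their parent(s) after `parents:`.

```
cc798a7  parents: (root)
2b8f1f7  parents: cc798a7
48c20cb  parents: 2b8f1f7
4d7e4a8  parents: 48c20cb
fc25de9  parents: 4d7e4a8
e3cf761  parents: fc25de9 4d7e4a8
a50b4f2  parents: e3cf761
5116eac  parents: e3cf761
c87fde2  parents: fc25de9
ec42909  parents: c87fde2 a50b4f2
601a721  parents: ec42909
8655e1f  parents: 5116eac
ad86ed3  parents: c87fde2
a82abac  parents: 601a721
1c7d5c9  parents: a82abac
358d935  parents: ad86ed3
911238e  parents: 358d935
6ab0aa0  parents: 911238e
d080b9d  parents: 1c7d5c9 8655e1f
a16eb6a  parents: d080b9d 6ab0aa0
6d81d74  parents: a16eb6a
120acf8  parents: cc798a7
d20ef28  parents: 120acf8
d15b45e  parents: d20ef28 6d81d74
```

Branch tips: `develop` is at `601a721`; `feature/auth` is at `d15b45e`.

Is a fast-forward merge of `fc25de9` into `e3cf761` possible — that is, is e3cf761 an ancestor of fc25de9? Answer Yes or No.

A fast-forward from e3cf761 to fc25de9 is possible iff e3cf761 is an ancestor of fc25de9.
Ancestors of fc25de9: {2b8f1f7, 48c20cb, 4d7e4a8, cc798a7, fc25de9}.
e3cf761 is not among them, so fast-forward is not possible.

No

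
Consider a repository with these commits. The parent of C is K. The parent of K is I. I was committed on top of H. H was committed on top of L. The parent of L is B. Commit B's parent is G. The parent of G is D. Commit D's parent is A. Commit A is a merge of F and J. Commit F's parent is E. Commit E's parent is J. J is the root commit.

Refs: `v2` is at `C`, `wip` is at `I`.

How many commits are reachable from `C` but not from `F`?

Reachable from C: {A, B, C, D, E, F, G, H, I, J, K, L}.
Reachable from F: {E, F, J}.
In C's history but not F's: {A, B, C, D, G, H, I, K, L} — 9 commits.

9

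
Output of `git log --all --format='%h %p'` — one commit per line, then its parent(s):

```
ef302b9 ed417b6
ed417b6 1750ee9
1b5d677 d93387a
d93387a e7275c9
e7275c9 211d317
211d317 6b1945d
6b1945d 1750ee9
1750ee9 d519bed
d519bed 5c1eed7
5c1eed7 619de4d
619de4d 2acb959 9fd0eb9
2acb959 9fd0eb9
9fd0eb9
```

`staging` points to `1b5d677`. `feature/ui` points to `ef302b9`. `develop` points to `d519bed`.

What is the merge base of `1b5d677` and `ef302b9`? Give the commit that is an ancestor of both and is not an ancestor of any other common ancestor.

1750ee9

Ancestors of 1b5d677: {1750ee9, 1b5d677, 211d317, 2acb959, 5c1eed7, 619de4d, 6b1945d, 9fd0eb9, d519bed, d93387a, e7275c9}.
Ancestors of ef302b9: {1750ee9, 2acb959, 5c1eed7, 619de4d, 9fd0eb9, d519bed, ed417b6, ef302b9}.
Common ancestors: {1750ee9, 2acb959, 5c1eed7, 619de4d, 9fd0eb9, d519bed}.
Among these, 1750ee9 is not an ancestor of any other common ancestor — it is the merge base.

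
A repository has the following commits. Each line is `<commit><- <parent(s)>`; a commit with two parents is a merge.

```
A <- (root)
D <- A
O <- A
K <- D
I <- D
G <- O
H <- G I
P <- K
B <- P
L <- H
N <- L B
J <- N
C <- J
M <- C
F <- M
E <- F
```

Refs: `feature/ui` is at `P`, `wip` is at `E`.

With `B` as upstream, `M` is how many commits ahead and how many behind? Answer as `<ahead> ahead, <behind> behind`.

Reachable from M: {A, B, C, D, G, H, I, J, K, L, M, N, O, P}.
Reachable from B: {A, B, D, K, P}.
Only in M's history (ahead): {C, G, H, I, J, L, M, N, O} — 9.
Only in B's history (behind): {} — 0.

9 ahead, 0 behind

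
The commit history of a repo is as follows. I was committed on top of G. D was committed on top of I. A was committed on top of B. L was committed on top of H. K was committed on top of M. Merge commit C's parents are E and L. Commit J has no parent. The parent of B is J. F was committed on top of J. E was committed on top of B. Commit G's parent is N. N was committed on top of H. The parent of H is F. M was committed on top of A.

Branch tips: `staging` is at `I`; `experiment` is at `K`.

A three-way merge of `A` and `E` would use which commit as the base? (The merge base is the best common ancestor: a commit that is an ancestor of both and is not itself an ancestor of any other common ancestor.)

B

Ancestors of A: {A, B, J}.
Ancestors of E: {B, E, J}.
Common ancestors: {B, J}.
Among these, B is not an ancestor of any other common ancestor — it is the merge base.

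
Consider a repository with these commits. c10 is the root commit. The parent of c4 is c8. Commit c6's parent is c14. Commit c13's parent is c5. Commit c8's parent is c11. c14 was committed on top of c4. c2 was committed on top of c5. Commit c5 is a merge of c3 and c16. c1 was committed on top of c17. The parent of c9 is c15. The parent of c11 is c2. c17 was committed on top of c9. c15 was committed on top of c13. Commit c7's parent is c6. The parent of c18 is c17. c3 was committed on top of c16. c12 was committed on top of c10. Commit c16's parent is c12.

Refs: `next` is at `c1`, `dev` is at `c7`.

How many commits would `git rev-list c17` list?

Walking parent pointers from c17: reachable set = {c10, c12, c13, c15, c16, c17, c3, c5, c9}.
That is 9 commits.

9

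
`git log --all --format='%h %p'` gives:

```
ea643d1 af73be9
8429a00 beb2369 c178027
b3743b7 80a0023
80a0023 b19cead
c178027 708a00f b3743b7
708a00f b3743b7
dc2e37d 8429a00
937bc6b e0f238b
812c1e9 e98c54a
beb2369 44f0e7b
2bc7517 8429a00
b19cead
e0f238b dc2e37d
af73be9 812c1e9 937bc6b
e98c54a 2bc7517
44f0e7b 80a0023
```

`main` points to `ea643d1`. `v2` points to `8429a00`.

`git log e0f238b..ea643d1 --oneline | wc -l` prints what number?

Reachable from ea643d1: {2bc7517, 44f0e7b, 708a00f, 80a0023, 812c1e9, 8429a00, 937bc6b, af73be9, b19cead, b3743b7, beb2369, c178027, dc2e37d, e0f238b, e98c54a, ea643d1}.
Reachable from e0f238b: {44f0e7b, 708a00f, 80a0023, 8429a00, b19cead, b3743b7, beb2369, c178027, dc2e37d, e0f238b}.
In ea643d1's history but not e0f238b's: {2bc7517, 812c1e9, 937bc6b, af73be9, e98c54a, ea643d1} — 6 commits.

6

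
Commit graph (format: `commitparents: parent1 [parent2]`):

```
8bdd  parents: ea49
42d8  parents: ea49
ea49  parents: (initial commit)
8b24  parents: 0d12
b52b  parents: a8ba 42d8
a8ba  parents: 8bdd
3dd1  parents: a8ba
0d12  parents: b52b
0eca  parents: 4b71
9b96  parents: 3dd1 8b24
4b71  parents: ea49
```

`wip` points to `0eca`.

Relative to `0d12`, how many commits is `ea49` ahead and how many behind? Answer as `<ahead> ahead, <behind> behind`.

Reachable from ea49: {ea49}.
Reachable from 0d12: {0d12, 42d8, 8bdd, a8ba, b52b, ea49}.
Only in ea49's history (ahead): {} — 0.
Only in 0d12's history (behind): {0d12, 42d8, 8bdd, a8ba, b52b} — 5.

0 ahead, 5 behind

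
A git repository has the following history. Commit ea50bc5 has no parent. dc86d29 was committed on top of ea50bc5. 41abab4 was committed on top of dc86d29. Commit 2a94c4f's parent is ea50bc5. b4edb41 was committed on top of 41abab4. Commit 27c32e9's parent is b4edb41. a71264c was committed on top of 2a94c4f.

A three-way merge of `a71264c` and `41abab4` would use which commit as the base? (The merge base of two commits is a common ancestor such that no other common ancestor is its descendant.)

Ancestors of a71264c: {2a94c4f, a71264c, ea50bc5}.
Ancestors of 41abab4: {41abab4, dc86d29, ea50bc5}.
Common ancestors: {ea50bc5}.
The only common ancestor is ea50bc5, so it is the merge base.

ea50bc5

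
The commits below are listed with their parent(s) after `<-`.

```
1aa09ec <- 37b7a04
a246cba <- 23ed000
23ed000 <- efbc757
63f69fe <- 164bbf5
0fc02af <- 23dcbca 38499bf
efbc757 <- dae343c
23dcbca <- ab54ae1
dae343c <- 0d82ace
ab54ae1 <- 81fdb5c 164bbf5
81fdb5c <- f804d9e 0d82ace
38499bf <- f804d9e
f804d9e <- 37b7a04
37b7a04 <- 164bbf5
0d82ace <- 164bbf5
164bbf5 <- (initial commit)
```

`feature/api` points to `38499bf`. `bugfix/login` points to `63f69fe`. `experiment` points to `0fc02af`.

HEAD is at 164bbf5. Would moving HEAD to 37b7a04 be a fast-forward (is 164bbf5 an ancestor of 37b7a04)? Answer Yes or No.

Yes

A fast-forward from 164bbf5 to 37b7a04 is possible iff 164bbf5 is an ancestor of 37b7a04.
Ancestors of 37b7a04: {164bbf5, 37b7a04}.
164bbf5 is among them, so fast-forward is possible.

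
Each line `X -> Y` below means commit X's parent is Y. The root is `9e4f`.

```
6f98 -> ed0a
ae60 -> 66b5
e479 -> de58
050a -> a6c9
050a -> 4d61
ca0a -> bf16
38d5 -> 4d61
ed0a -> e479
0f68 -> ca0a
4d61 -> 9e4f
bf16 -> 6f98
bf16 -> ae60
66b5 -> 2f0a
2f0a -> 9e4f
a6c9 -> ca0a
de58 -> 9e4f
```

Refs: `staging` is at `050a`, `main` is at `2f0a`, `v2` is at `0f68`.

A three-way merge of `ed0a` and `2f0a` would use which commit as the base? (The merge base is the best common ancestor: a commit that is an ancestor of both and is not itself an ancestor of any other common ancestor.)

9e4f

Ancestors of ed0a: {9e4f, de58, e479, ed0a}.
Ancestors of 2f0a: {2f0a, 9e4f}.
Common ancestors: {9e4f}.
The only common ancestor is 9e4f, so it is the merge base.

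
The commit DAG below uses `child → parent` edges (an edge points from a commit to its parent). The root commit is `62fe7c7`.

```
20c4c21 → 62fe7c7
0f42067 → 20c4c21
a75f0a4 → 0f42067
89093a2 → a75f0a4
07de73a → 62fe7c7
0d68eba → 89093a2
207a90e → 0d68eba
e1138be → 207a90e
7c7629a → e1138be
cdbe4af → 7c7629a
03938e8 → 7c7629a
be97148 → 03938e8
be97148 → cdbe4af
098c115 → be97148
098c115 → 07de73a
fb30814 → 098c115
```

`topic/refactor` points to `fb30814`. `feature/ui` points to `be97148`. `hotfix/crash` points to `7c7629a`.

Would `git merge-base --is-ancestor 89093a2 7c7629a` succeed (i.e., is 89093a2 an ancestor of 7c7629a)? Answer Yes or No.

Yes

Ancestors of 7c7629a (commits reachable by following parents): {0d68eba, 0f42067, 207a90e, 20c4c21, 62fe7c7, 7c7629a, 89093a2, a75f0a4, e1138be}.
89093a2 is in that set, so it is an ancestor of 7c7629a.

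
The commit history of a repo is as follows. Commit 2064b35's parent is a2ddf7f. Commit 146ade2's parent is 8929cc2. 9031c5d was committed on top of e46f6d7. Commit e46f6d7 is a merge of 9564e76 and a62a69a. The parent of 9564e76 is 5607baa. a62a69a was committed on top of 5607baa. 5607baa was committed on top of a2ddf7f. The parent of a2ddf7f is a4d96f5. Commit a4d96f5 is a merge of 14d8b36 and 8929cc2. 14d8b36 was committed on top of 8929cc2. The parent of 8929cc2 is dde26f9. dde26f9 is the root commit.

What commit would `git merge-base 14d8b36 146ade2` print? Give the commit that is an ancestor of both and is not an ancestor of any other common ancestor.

Ancestors of 14d8b36: {14d8b36, 8929cc2, dde26f9}.
Ancestors of 146ade2: {146ade2, 8929cc2, dde26f9}.
Common ancestors: {8929cc2, dde26f9}.
Among these, 8929cc2 is not an ancestor of any other common ancestor — it is the merge base.

8929cc2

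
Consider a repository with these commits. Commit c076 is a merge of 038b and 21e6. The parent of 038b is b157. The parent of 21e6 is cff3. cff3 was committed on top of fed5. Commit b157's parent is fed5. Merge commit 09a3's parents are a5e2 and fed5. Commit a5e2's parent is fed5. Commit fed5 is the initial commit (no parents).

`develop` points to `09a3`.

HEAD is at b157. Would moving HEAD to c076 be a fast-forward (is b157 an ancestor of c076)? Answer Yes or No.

Yes

A fast-forward from b157 to c076 is possible iff b157 is an ancestor of c076.
Ancestors of c076: {038b, 21e6, b157, c076, cff3, fed5}.
b157 is among them, so fast-forward is possible.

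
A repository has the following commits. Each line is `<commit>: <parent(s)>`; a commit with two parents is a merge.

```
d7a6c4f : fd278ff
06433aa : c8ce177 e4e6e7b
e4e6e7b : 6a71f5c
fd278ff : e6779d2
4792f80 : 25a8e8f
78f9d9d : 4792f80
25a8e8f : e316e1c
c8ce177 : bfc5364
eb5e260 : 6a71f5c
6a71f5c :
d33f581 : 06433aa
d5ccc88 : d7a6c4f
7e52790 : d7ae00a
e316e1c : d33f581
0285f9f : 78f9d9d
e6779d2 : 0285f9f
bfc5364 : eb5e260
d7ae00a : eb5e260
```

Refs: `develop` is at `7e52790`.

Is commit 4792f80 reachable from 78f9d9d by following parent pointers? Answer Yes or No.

Ancestors of 78f9d9d (commits reachable by following parents): {06433aa, 25a8e8f, 4792f80, 6a71f5c, 78f9d9d, bfc5364, c8ce177, d33f581, e316e1c, e4e6e7b, eb5e260}.
4792f80 is in that set, so it is an ancestor of 78f9d9d.

Yes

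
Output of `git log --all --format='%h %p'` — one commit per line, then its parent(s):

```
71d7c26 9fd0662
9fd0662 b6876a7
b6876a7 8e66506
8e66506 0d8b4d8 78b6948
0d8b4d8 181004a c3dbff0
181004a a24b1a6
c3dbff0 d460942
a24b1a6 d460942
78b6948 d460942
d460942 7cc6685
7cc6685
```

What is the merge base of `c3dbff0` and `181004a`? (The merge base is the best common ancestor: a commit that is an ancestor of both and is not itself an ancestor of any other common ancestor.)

Ancestors of c3dbff0: {7cc6685, c3dbff0, d460942}.
Ancestors of 181004a: {181004a, 7cc6685, a24b1a6, d460942}.
Common ancestors: {7cc6685, d460942}.
Among these, d460942 is not an ancestor of any other common ancestor — it is the merge base.

d460942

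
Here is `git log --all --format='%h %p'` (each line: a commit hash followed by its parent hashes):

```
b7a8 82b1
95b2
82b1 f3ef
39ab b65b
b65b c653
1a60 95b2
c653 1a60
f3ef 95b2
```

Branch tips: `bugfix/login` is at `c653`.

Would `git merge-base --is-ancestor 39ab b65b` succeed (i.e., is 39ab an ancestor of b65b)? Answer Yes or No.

Ancestors of b65b: {1a60, 95b2, b65b, c653}.
39ab is not in that set, so it is not an ancestor of b65b.

No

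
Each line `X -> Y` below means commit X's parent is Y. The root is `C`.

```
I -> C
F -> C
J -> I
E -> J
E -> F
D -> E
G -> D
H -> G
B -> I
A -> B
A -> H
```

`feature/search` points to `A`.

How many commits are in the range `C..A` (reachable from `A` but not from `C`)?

Reachable from A: {A, B, C, D, E, F, G, H, I, J}.
Reachable from C: {C}.
In A's history but not C's: {A, B, D, E, F, G, H, I, J} — 9 commits.

9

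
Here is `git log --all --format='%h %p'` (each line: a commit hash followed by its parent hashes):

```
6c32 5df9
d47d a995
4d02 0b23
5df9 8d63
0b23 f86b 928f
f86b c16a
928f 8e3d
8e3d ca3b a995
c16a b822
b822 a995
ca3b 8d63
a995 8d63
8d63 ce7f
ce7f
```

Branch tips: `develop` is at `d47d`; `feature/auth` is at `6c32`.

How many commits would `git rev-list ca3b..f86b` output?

4

Reachable from f86b: {8d63, a995, b822, c16a, ce7f, f86b}.
Reachable from ca3b: {8d63, ca3b, ce7f}.
In f86b's history but not ca3b's: {a995, b822, c16a, f86b} — 4 commits.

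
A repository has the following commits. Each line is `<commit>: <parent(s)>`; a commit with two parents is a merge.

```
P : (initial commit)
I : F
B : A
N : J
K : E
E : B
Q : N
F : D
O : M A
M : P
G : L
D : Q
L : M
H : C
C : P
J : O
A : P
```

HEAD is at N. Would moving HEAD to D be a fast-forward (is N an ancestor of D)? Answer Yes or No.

Yes

A fast-forward from N to D is possible iff N is an ancestor of D.
Ancestors of D: {A, D, J, M, N, O, P, Q}.
N is among them, so fast-forward is possible.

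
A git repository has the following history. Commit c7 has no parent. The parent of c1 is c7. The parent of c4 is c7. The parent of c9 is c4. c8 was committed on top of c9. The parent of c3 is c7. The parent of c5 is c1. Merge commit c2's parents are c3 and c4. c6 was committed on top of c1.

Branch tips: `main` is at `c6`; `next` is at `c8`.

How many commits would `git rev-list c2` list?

4

Walking parent pointers from c2: reachable set = {c2, c3, c4, c7}.
That is 4 commits.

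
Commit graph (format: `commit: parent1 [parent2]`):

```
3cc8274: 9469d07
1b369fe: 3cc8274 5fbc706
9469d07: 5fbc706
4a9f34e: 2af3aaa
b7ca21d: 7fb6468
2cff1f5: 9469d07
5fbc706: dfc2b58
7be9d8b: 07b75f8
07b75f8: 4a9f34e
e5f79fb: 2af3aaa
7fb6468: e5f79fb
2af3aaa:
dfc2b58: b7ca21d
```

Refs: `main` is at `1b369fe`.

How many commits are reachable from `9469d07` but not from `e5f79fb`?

5

Reachable from 9469d07: {2af3aaa, 5fbc706, 7fb6468, 9469d07, b7ca21d, dfc2b58, e5f79fb}.
Reachable from e5f79fb: {2af3aaa, e5f79fb}.
In 9469d07's history but not e5f79fb's: {5fbc706, 7fb6468, 9469d07, b7ca21d, dfc2b58} — 5 commits.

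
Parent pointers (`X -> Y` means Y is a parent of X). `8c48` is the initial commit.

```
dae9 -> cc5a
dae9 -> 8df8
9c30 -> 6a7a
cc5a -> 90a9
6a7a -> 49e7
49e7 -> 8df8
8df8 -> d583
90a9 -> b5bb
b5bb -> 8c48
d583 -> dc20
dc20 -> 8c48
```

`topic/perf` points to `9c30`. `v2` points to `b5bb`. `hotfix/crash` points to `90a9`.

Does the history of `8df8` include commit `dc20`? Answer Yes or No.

Ancestors of 8df8 (commits reachable by following parents): {8c48, 8df8, d583, dc20}.
dc20 is in that set, so it is an ancestor of 8df8.

Yes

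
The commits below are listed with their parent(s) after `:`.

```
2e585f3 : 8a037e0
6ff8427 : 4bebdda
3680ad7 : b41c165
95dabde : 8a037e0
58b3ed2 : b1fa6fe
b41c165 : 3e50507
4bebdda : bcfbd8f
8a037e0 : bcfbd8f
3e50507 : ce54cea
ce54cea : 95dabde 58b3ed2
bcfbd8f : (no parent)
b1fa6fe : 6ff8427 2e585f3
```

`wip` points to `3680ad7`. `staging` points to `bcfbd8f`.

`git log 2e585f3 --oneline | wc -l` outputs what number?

3

Walking parent pointers from 2e585f3: reachable set = {2e585f3, 8a037e0, bcfbd8f}.
That is 3 commits.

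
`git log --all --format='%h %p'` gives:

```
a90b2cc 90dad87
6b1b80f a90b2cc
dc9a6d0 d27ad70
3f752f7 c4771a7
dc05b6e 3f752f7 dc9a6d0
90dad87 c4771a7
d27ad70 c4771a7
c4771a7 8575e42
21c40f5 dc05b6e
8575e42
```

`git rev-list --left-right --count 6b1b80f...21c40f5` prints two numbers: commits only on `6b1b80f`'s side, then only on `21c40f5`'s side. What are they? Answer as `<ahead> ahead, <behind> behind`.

Reachable from 6b1b80f: {6b1b80f, 8575e42, 90dad87, a90b2cc, c4771a7}.
Reachable from 21c40f5: {21c40f5, 3f752f7, 8575e42, c4771a7, d27ad70, dc05b6e, dc9a6d0}.
Only in 6b1b80f's history (ahead): {6b1b80f, 90dad87, a90b2cc} — 3.
Only in 21c40f5's history (behind): {21c40f5, 3f752f7, d27ad70, dc05b6e, dc9a6d0} — 5.

3 ahead, 5 behind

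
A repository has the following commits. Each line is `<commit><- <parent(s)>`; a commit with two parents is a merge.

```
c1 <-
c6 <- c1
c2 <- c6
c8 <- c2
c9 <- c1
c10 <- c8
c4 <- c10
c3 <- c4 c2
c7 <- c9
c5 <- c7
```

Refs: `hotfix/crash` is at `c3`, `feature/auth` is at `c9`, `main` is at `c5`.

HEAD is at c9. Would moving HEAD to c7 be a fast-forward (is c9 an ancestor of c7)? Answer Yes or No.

Yes

A fast-forward from c9 to c7 is possible iff c9 is an ancestor of c7.
Ancestors of c7: {c1, c7, c9}.
c9 is among them, so fast-forward is possible.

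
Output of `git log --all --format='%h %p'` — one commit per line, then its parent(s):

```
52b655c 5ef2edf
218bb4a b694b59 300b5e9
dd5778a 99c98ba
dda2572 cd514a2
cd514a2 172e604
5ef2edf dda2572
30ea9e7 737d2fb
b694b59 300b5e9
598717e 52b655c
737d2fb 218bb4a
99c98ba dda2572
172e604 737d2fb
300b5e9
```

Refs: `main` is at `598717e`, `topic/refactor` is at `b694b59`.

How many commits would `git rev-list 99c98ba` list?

Walking parent pointers from 99c98ba: reachable set = {172e604, 218bb4a, 300b5e9, 737d2fb, 99c98ba, b694b59, cd514a2, dda2572}.
That is 8 commits.

8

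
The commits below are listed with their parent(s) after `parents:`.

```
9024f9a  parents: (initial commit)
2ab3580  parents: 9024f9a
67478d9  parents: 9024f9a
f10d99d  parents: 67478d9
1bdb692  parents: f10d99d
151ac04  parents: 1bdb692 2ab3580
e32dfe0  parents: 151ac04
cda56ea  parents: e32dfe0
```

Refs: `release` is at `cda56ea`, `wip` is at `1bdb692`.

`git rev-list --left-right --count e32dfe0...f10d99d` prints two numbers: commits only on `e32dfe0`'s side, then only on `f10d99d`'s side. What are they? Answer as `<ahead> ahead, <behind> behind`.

4 ahead, 0 behind

Reachable from e32dfe0: {151ac04, 1bdb692, 2ab3580, 67478d9, 9024f9a, e32dfe0, f10d99d}.
Reachable from f10d99d: {67478d9, 9024f9a, f10d99d}.
Only in e32dfe0's history (ahead): {151ac04, 1bdb692, 2ab3580, e32dfe0} — 4.
Only in f10d99d's history (behind): {} — 0.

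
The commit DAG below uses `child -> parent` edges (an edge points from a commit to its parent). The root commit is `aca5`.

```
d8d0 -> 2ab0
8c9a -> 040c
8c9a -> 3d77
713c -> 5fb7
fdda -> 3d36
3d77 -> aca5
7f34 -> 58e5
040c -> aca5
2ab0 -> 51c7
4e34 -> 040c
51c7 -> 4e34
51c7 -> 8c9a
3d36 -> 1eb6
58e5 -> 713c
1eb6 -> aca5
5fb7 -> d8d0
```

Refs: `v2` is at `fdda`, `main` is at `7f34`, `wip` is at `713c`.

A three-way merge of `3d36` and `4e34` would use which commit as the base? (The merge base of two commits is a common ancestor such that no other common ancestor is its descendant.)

Ancestors of 3d36: {1eb6, 3d36, aca5}.
Ancestors of 4e34: {040c, 4e34, aca5}.
Common ancestors: {aca5}.
The only common ancestor is aca5, so it is the merge base.

aca5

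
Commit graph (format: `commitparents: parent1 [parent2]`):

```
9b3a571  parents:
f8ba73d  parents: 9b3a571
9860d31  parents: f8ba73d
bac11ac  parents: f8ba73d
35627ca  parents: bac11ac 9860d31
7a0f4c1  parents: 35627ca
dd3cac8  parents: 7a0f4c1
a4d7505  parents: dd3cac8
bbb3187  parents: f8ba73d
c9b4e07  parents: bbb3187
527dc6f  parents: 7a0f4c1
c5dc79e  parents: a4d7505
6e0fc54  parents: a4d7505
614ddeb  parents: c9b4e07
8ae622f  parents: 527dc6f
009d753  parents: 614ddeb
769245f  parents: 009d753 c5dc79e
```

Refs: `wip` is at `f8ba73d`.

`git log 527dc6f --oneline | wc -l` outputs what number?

Walking parent pointers from 527dc6f: reachable set = {35627ca, 527dc6f, 7a0f4c1, 9860d31, 9b3a571, bac11ac, f8ba73d}.
That is 7 commits.

7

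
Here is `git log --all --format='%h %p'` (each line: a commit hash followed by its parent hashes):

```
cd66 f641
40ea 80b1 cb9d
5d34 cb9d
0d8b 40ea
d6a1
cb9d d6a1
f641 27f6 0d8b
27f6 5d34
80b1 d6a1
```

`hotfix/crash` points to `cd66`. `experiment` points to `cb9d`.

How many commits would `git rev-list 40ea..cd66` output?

Reachable from cd66: {0d8b, 27f6, 40ea, 5d34, 80b1, cb9d, cd66, d6a1, f641}.
Reachable from 40ea: {40ea, 80b1, cb9d, d6a1}.
In cd66's history but not 40ea's: {0d8b, 27f6, 5d34, cd66, f641} — 5 commits.

5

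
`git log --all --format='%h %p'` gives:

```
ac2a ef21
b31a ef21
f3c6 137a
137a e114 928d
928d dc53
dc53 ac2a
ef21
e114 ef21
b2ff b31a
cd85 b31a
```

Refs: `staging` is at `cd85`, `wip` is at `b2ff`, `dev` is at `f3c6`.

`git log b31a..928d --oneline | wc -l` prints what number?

Reachable from 928d: {928d, ac2a, dc53, ef21}.
Reachable from b31a: {b31a, ef21}.
In 928d's history but not b31a's: {928d, ac2a, dc53} — 3 commits.

3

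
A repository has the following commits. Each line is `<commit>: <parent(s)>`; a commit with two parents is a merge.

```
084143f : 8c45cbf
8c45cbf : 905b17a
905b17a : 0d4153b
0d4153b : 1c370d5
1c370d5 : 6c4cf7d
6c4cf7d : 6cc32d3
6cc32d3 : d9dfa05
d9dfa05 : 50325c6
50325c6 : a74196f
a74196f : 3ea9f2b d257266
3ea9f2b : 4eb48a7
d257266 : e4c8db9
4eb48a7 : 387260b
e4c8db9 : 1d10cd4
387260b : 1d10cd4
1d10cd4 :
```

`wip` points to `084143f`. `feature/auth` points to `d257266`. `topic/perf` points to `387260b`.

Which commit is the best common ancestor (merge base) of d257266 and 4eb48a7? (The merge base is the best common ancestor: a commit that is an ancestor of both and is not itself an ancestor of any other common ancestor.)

1d10cd4

Ancestors of d257266: {1d10cd4, d257266, e4c8db9}.
Ancestors of 4eb48a7: {1d10cd4, 387260b, 4eb48a7}.
Common ancestors: {1d10cd4}.
The only common ancestor is 1d10cd4, so it is the merge base.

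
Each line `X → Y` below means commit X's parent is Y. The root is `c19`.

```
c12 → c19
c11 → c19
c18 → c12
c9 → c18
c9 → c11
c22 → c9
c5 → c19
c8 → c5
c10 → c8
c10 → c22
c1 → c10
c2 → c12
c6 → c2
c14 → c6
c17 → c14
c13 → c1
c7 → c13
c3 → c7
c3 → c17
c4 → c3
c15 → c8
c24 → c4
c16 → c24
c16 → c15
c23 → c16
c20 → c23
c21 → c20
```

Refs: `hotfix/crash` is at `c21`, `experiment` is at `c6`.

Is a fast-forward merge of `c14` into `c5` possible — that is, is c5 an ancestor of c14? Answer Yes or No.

A fast-forward from c5 to c14 is possible iff c5 is an ancestor of c14.
Ancestors of c14: {c12, c14, c19, c2, c6}.
c5 is not among them, so fast-forward is not possible.

No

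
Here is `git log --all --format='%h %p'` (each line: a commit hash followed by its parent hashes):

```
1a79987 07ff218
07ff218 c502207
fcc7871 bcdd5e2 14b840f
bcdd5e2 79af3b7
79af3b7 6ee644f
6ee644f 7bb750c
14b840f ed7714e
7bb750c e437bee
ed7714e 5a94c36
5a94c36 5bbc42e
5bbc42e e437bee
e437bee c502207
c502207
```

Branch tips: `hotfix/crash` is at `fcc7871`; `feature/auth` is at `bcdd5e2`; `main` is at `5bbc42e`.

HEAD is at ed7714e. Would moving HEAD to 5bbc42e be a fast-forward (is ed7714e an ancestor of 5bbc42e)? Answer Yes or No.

A fast-forward from ed7714e to 5bbc42e is possible iff ed7714e is an ancestor of 5bbc42e.
Ancestors of 5bbc42e: {5bbc42e, c502207, e437bee}.
ed7714e is not among them, so fast-forward is not possible.

No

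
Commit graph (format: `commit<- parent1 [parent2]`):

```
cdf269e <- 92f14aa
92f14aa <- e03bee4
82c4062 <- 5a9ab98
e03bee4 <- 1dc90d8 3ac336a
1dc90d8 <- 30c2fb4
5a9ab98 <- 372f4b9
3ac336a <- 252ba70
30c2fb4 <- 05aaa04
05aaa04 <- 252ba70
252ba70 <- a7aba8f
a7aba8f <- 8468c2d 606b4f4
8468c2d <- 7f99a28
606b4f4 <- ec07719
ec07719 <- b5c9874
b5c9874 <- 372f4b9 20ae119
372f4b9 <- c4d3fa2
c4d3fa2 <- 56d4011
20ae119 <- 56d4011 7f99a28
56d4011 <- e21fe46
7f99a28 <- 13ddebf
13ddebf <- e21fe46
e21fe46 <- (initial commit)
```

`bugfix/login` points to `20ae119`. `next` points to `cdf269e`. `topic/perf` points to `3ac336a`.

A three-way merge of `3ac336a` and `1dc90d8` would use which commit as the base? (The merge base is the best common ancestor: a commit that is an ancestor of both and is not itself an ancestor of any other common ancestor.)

Ancestors of 3ac336a: {13ddebf, 20ae119, 252ba70, 372f4b9, 3ac336a, 56d4011, 606b4f4, 7f99a28, 8468c2d, a7aba8f, b5c9874, c4d3fa2, e21fe46, ec07719}.
Ancestors of 1dc90d8: {05aaa04, 13ddebf, 1dc90d8, 20ae119, 252ba70, 30c2fb4, 372f4b9, 56d4011, 606b4f4, 7f99a28, 8468c2d, a7aba8f, b5c9874, c4d3fa2, e21fe46, ec07719}.
Common ancestors: {13ddebf, 20ae119, 252ba70, 372f4b9, 56d4011, 606b4f4, 7f99a28, 8468c2d, a7aba8f, b5c9874, c4d3fa2, e21fe46, ec07719}.
Among these, 252ba70 is not an ancestor of any other common ancestor — it is the merge base.

252ba70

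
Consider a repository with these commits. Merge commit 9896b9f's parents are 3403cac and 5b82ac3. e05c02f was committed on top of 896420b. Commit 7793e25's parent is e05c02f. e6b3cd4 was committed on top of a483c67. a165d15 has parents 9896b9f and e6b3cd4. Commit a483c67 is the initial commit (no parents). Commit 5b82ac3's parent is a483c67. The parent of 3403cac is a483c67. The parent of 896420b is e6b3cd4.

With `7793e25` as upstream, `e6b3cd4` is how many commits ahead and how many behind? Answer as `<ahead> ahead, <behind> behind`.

Reachable from e6b3cd4: {a483c67, e6b3cd4}.
Reachable from 7793e25: {7793e25, 896420b, a483c67, e05c02f, e6b3cd4}.
Only in e6b3cd4's history (ahead): {} — 0.
Only in 7793e25's history (behind): {7793e25, 896420b, e05c02f} — 3.

0 ahead, 3 behind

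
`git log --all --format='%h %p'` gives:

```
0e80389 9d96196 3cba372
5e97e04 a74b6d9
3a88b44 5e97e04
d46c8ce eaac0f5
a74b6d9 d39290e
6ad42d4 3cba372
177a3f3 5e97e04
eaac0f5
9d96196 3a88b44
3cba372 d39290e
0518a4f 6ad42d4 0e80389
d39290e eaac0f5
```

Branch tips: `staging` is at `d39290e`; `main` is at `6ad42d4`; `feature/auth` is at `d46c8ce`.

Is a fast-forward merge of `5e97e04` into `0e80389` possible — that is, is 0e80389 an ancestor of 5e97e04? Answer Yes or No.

A fast-forward from 0e80389 to 5e97e04 is possible iff 0e80389 is an ancestor of 5e97e04.
Ancestors of 5e97e04: {5e97e04, a74b6d9, d39290e, eaac0f5}.
0e80389 is not among them, so fast-forward is not possible.

No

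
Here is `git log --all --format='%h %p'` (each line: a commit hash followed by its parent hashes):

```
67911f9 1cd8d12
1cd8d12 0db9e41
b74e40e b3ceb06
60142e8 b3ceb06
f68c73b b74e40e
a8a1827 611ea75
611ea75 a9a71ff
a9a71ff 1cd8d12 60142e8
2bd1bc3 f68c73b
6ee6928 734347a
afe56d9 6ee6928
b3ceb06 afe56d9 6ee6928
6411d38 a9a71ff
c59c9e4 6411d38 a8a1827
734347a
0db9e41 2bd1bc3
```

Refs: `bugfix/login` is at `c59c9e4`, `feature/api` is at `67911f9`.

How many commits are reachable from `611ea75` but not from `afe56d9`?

9

Reachable from 611ea75: {0db9e41, 1cd8d12, 2bd1bc3, 60142e8, 611ea75, 6ee6928, 734347a, a9a71ff, afe56d9, b3ceb06, b74e40e, f68c73b}.
Reachable from afe56d9: {6ee6928, 734347a, afe56d9}.
In 611ea75's history but not afe56d9's: {0db9e41, 1cd8d12, 2bd1bc3, 60142e8, 611ea75, a9a71ff, b3ceb06, b74e40e, f68c73b} — 9 commits.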